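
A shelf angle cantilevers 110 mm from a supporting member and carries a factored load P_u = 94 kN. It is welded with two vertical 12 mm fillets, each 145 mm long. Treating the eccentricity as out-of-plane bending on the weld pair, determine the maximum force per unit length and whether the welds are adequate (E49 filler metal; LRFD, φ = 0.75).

E49XX → F_EXX = 490 MPa.
L_w = 2 × 145 = 290 mm; section modulus (unit throat) S = 2 × L²/6 = 7008 mm².
Direct shear f_v = P/L_w = 94×10³/290 = 324.1 N/mm.
Moment M = P × e = 94×10³ × 110 = 10340000 N·mm; bending f_b = M/S = 1475 N/mm.
f_max = √(f_v² + f_b²) = √(324.1² + 1475²) = 1511 N/mm.
φr_n = 0.75 × 0.6 × 490 × (0.707 × 12) = 1871 N/mm → adequate.

f_max ≈ 1510 N/mm; adequate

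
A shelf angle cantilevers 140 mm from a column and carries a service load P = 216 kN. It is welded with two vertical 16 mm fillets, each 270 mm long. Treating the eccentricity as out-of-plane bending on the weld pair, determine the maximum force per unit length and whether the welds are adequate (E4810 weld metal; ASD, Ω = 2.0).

f_max ≈ 1310 N/mm; adequate

E48XX → F_EXX = 480 MPa.
L_w = 2 × 270 = 540 mm; section modulus (unit throat) S = 2 × L²/6 = 24300 mm².
Direct shear f_v = P/L_w = 216×10³/540 = 400 N/mm.
Moment M = P × e = 216×10³ × 140 = 30240000 N·mm; bending f_b = M/S = 1244 N/mm.
f_max = √(f_v² + f_b²) = √(400² + 1244²) = 1307 N/mm.
r_n/Ω = (1/2.0) × 0.6 × 480 × (0.707 × 16) = 1629 N/mm → adequate.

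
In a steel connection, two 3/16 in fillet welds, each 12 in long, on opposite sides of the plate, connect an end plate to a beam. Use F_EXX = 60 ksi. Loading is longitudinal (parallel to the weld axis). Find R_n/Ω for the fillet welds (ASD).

Effective throat t_e = 0.707 × 0.1875 = 0.1326 in.
Total length L = 24 in; A_we = 0.1326 × 24 = 3.181 in².
F_nw = 0.6 F_EXX = 0.6 × 60 = 36 ksi.
R_n = 36 × 3.181 = 114.5 kip; R_n/Ω = 114.5/2.0 = 57.27 kip.

R_n/Ω ≈ 57.3 kip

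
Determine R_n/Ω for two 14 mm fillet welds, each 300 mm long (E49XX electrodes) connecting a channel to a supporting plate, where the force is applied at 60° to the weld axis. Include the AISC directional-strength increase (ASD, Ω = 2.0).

R_n/Ω ≈ 1220 kN

E49XX → F_EXX = 490 MPa.
t_e = 0.707 × 14 = 9.898 mm; A_we = 9.898 × 600 = 5939 mm².
Directional factor: 1.0 + 0.5 sin^1.5(60°) = 1.403.
F_nw = 0.6 × 490 × 1.403 = 412.5 MPa.
R_n/Ω = (412.5 × 5939) / 2.0 × 10⁻³ = 1225 kN.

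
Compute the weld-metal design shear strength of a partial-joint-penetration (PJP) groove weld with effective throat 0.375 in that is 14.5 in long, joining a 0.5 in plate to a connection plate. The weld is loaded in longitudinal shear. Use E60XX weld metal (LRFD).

φR_n ≈ 147 kip

E60XX → F_EXX = 60 ksi.
Effective throat (given) t_e = 0.375 in.
A_we = 0.375 × 14.5 = 5.438 in².
F_nw = 0.6 F_EXX = 36 ksi.
φR_n = 0.75 × 36 × 5.438 = 146.8 kip.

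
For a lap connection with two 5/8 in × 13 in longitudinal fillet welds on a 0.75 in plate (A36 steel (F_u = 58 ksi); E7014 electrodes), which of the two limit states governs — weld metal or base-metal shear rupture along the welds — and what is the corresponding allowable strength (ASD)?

R_n/Ω ≈ 241 kips (weld metal governs)

E70XX → F_EXX = 70 ksi.
t_e = 0.707 × 0.625 = 0.4419 in; L = 26 in.
Weld metal: R_n/Ω = (1/2.0) × 0.6 × 70 × 0.4419 × 26 = 241.3 kips.
Base metal (shear rupture): R_n/Ω = (1/2.0) × 0.6 × 58 × 0.75 × 26 = 339.3 kips.
Governing: weld metal.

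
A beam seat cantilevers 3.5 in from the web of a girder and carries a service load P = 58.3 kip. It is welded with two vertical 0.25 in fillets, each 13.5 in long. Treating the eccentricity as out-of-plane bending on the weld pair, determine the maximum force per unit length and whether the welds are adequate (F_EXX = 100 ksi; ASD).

L_w = 2 × 13.5 = 27 in; section modulus (unit throat) S = 2 × L²/6 = 60.75 in².
Direct shear f_v = P/L_w = 58.3/27 = 2.159 kip/in.
Moment M = P × e = 58.3 × 3.5 = 204.05 kip·in; bending f_b = M/S = 3.359 kip/in.
f_max = √(f_v² + f_b²) = √(2.159² + 3.359²) = 3.993 kip/in.
r_n/Ω = (1/2.0) × 0.6 × 100 × (0.707 × 0.25) = 5.302 kip/in → adequate.

f_max ≈ 3.99 kip/in; adequate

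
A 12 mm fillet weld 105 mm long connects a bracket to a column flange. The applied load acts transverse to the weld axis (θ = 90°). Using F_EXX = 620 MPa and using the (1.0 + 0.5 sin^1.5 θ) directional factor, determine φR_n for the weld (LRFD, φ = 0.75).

t_e = 0.707 × 12 = 8.484 mm; A_we = 8.484 × 105 = 890.8 mm².
Directional factor: 1.0 + 0.5 sin^1.5(90°) = 1.5.
F_nw = 0.6 × 620 × 1.5 = 558 MPa.
φR_n = 0.75 × 558 × 890.8 × 10⁻³ = 372.8 kN.

φR_n ≈ 373 kN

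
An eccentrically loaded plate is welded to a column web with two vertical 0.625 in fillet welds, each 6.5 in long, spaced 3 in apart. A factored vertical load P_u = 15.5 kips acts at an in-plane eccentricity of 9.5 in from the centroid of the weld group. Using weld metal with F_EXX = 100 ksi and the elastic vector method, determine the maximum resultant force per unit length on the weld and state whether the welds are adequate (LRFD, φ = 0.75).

Total weld length L_w = 13 in. Treat welds as unit-width lines.
Polar moment about centroid: J = 2[d³/12 + d(b/2)²] = 2[6.5³/12 + 6.5×1.5²] = 75.02 in³.
Direct shear f_v = P/L_w = 15.5 / 13 = 1.192 kip/in (vertical).
Torsion M = P·e = 15.5 × 9.5 = 147.25 kip·in.
Critical point at (x, y) = (1.5, 3.25) from centroid. f_tx = M·y/J = 6.379 kip/in; f_ty = M·x/J = 2.944 kip/in.
Resultant f_max = √[f_tx² + (f_v + f_ty)²] = √[6.379² + (1.192 + 2.944)²] = 7.603 kip/in.
Capacity per unit length: φr_n = 0.75 × 0.6 × 100 × (0.707 × 0.625) = 19.88 kip/in.
7.603 ≤ 19.88 → adequate.

f_max ≈ 7.6 kip/in; adequate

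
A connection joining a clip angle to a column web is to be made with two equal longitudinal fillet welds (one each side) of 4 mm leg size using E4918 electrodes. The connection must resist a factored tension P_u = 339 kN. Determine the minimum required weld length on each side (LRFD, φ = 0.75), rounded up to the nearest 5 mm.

E49XX → F_EXX = 490 MPa.
Throat t_e = 0.707 × 4 = 2.828 mm.
φr_n = 0.75 × 0.6 × 490 × 2.828 × 10⁻³ = 0.6236 kN/mm.
L_req = P_u / φr_n = 339 / 0.6236 = 543.6 mm total.
Per side: 543.6 / 2 = 271.8 mm.
Round up → use L = 275 mm on each side.

L = 275 mm on each side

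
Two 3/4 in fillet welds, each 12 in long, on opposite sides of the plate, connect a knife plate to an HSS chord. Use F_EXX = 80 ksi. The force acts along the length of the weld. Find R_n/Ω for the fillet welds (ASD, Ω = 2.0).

R_n/Ω ≈ 305 kips

Effective throat t_e = 0.707 × 0.75 = 0.5302 in.
Total length L = 24 in; A_we = 0.5302 × 24 = 12.73 in².
F_nw = 0.6 F_EXX = 0.6 × 80 = 48 ksi.
R_n = 48 × 12.73 = 610.8 kips; R_n/Ω = 610.8/2.0 = 305.4 kips.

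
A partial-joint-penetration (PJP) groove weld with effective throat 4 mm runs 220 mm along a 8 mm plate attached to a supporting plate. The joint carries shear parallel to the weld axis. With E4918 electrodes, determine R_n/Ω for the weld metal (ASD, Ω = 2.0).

E49XX → F_EXX = 490 MPa.
Effective throat (given) t_e = 4 mm.
A_we = 4 × 220 = 880 mm².
F_nw = 0.6 F_EXX = 294 MPa.
R_n/Ω = (294 × 880) / 2.0 × 10⁻³ = 129.4 kN.

R_n/Ω ≈ 129 kN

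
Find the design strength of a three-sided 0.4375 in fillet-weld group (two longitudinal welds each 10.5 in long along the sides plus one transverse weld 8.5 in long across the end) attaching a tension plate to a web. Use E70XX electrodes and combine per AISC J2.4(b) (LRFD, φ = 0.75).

φR_n ≈ 298 kip

E70XX → F_EXX = 70 ksi.
t_e = 0.707 × 0.4375 = 0.3093 in.
R_nwl = 0.6 × 70 × 0.3093 × 21 = 272.8 kip (longitudinal, 2 welds).
R_nwt = 0.6 × 70 × 0.3093 × 8.5 = 110.4 kip (transverse, base value).
(i) R_nwl + R_nwt = 383.2 kip; (ii) 0.85 R_nwl + 1.5 R_nwt = 397.5 kip.
R_n = max = 397.5 kip [governs: (ii)]; φR_n = 298.1 kip.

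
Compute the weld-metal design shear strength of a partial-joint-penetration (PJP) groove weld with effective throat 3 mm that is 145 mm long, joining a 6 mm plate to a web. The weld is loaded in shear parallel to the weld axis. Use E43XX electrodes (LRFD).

E43XX → F_EXX = 430 MPa.
Effective throat (given) t_e = 3 mm.
A_we = 3 × 145 = 435 mm².
F_nw = 0.6 F_EXX = 258 MPa.
φR_n = 0.75 × 258 × 435 × 10⁻³ = 84.17 kN.

φR_n ≈ 84.2 kN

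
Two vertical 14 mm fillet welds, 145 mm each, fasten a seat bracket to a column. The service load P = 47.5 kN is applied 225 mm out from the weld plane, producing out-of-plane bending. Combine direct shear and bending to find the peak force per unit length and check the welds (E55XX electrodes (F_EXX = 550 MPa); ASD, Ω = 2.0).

L_w = 2 × 145 = 290 mm; section modulus (unit throat) S = 2 × L²/6 = 7008 mm².
Direct shear f_v = P/L_w = 47.5×10³/290 = 163.8 N/mm.
Moment M = P × e = 47.5×10³ × 225 = 10688000 N·mm; bending f_b = M/S = 1525 N/mm.
f_max = √(f_v² + f_b²) = √(163.8² + 1525²) = 1534 N/mm.
r_n/Ω = (1/2.0) × 0.6 × 550 × (0.707 × 14) = 1633 N/mm → adequate.

f_max ≈ 1530 N/mm; adequate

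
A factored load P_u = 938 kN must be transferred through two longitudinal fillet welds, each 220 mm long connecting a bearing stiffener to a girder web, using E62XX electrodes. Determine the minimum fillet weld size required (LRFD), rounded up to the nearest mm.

E62XX → F_EXX = 620 MPa.
Total weld length L = 440 mm.
Required throat t_e = P_u / (φ × 0.6 F_EXX × L) = 938 / (0.75 × 0.6 × 620 × 440 × 10⁻³) = 7.641 mm.
Required leg w = t_e / 0.707 = 10.81 mm → use 11 mm.

w = 11 mm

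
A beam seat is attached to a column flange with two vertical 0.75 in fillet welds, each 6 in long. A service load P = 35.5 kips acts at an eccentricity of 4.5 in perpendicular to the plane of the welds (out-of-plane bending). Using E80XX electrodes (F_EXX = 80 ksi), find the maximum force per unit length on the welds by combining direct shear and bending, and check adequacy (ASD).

f_max ≈ 13.6 kip/in; NOT adequate

L_w = 2 × 6 = 12 in; section modulus (unit throat) S = 2 × L²/6 = 12 in².
Direct shear f_v = P/L_w = 35.5/12 = 2.958 kip/in.
Moment M = P × e = 35.5 × 4.5 = 159.75 kip·in; bending f_b = M/S = 13.31 kip/in.
f_max = √(f_v² + f_b²) = √(2.958² + 13.31²) = 13.64 kip/in.
r_n/Ω = (1/2.0) × 0.6 × 80 × (0.707 × 0.75) = 12.73 kip/in → NOT adequate.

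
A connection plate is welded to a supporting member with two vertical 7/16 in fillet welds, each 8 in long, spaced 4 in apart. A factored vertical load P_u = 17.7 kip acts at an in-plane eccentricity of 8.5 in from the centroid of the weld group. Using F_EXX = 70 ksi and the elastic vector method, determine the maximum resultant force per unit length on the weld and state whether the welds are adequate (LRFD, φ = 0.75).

f_max ≈ 5.1 kip/in; adequate

Total weld length L_w = 16 in. Treat welds as unit-width lines.
Polar moment about centroid: J = 2[d³/12 + d(b/2)²] = 2[8³/12 + 8×2²] = 149.3 in³.
Direct shear f_v = P/L_w = 17.7 / 16 = 1.106 kip/in (vertical).
Torsion M = P·e = 17.7 × 8.5 = 150.45 kip·in.
Critical point at (x, y) = (2, 4) from centroid. f_tx = M·y/J = 4.03 kip/in; f_ty = M·x/J = 2.015 kip/in.
Resultant f_max = √[f_tx² + (f_v + f_ty)²] = √[4.03² + (1.106 + 2.015)²] = 5.097 kip/in.
Capacity per unit length: φr_n = 0.75 × 0.6 × 70 × (0.707 × 0.4375) = 9.743 kip/in.
5.097 ≤ 9.743 → adequate.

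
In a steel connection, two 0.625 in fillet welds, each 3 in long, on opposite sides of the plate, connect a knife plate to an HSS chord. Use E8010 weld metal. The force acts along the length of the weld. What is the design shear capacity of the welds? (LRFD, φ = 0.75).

φR_n ≈ 95.4 kip

E80XX → F_EXX = 80 ksi.
Effective throat t_e = 0.707 × 0.625 = 0.4419 in.
Total length L = 6 in; A_we = 0.4419 × 6 = 2.651 in².
F_nw = 0.6 F_EXX = 0.6 × 80 = 48 ksi.
φR_n = 0.75 × 48 × 2.651 = 95.44 kip.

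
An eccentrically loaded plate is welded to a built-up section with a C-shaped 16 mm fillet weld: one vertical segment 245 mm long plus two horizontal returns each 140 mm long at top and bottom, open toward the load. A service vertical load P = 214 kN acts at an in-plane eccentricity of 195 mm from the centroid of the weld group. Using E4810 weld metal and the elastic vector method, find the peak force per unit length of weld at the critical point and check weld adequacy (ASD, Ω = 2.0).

f_max ≈ 1320 N/mm; adequate

E48XX → F_EXX = 480 MPa.
Total weld length L_w = 525 mm. Treat welds as unit-width lines.
Centroid: x̄ = 2×140×70 / 525 = 37.33 mm from the vertical weld.
Polar moment about centroid: J = I_x + I_y = [245³/12 + 2×140×122.5²] + [245×37.33² + 2(140³/12 + 140×32.67²)] = 6525000 mm³.
Direct shear f_v = P/L_w = 214×10³ / 525 = 407.6 N/mm (vertical).
Torsion M = P·e = 214×10³ × 195 = 41730000 N·mm.
Critical point at (x, y) = (102.7, 122.5) from centroid. f_tx = M·y/J = 783.5 N/mm; f_ty = M·x/J = 656.6 N/mm.
Resultant f_max = √[f_tx² + (f_v + f_ty)²] = √[783.5² + (407.6 + 656.6)²] = 1322 N/mm.
Capacity per unit length: r_n/Ω = (1/2.0) × 0.6 × 480 × (0.707 × 16) = 1629 N/mm.
1322 ≤ 1629 → adequate.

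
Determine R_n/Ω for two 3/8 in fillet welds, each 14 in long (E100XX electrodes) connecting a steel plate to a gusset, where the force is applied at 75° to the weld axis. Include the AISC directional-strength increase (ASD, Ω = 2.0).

E100XX → F_EXX = 100 ksi.
t_e = 0.707 × 0.375 = 0.2651 in; A_we = 0.2651 × 28 = 7.423 in².
Directional factor: 1.0 + 0.5 sin^1.5(75°) = 1.475.
F_nw = 0.6 × 100 × 1.475 = 88.48 ksi.
R_n/Ω = (88.48 × 7.423) / 2.0 = 328.4 kips.

R_n/Ω ≈ 328 kips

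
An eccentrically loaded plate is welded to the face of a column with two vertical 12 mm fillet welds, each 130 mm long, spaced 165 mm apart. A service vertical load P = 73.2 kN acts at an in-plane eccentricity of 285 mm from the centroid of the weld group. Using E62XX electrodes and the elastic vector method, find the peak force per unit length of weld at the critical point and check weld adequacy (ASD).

f_max ≈ 1260 N/mm; adequate

E62XX → F_EXX = 620 MPa.
Total weld length L_w = 260 mm. Treat welds as unit-width lines.
Polar moment about centroid: J = 2[d³/12 + d(b/2)²] = 2[130³/12 + 130×82.5²] = 2136000 mm³.
Direct shear f_v = P/L_w = 73.2×10³ / 260 = 281.5 N/mm (vertical).
Torsion M = P·e = 73.2×10³ × 285 = 20862000 N·mm.
Critical point at (x, y) = (82.5, 65) from centroid. f_tx = M·y/J = 634.9 N/mm; f_ty = M·x/J = 805.8 N/mm.
Resultant f_max = √[f_tx² + (f_v + f_ty)²] = √[634.9² + (281.5 + 805.8)²] = 1259 N/mm.
Capacity per unit length: r_n/Ω = (1/2.0) × 0.6 × 620 × (0.707 × 12) = 1578 N/mm.
1259 ≤ 1578 → adequate.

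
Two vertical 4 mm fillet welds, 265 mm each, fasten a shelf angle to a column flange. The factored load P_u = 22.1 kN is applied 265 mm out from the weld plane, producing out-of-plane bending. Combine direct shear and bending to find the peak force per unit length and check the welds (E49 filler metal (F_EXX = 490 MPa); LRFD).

L_w = 2 × 265 = 530 mm; section modulus (unit throat) S = 2 × L²/6 = 23410 mm².
Direct shear f_v = P/L_w = 22.1×10³/530 = 41.7 N/mm.
Moment M = P × e = 22.1×10³ × 265 = 5856500 N·mm; bending f_b = M/S = 250.2 N/mm.
f_max = √(f_v² + f_b²) = √(41.7² + 250.2²) = 253.6 N/mm.
φr_n = 0.75 × 0.6 × 490 × (0.707 × 4) = 623.6 N/mm → adequate.

f_max ≈ 254 N/mm; adequate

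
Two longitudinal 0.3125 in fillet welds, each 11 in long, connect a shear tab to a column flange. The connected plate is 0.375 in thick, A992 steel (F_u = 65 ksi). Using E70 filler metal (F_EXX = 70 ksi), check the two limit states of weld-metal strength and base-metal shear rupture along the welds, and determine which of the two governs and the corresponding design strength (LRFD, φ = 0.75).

t_e = 0.707 × 0.3125 = 0.2209 in; L = 22 in.
Weld metal: φR_n = 0.75 × 0.6 × 70 × 0.2209 × 22 = 153.1 kip.
Base metal (shear rupture): φR_n = 0.75 × 0.6 × 65 × 0.375 × 22 = 241.3 kip.
Governing: weld metal.

φR_n ≈ 153 kip (weld metal governs)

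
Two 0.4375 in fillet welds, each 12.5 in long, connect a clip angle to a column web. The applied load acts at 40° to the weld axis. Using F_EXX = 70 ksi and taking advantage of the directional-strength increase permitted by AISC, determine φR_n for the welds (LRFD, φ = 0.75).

t_e = 0.707 × 0.4375 = 0.3093 in; A_we = 0.3093 × 25 = 7.733 in².
Directional factor: 1.0 + 0.5 sin^1.5(40°) = 1.258.
F_nw = 0.6 × 70 × 1.258 = 52.82 ksi.
φR_n = 0.75 × 52.82 × 7.733 = 306.3 kips.

φR_n ≈ 306 kips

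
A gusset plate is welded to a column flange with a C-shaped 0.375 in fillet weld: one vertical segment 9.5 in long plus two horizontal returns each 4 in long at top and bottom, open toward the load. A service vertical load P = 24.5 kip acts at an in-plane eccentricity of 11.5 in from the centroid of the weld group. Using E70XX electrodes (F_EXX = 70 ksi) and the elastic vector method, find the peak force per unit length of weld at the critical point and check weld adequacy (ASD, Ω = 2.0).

f_max ≈ 6.57 kip/in; NOT adequate

Total weld length L_w = 17.5 in. Treat welds as unit-width lines.
Centroid: x̄ = 2×4×2 / 17.5 = 0.9143 in from the vertical weld.
Polar moment about centroid: J = I_x + I_y = [9.5³/12 + 2×4×4.75²] + [9.5×0.9143² + 2(4³/12 + 4×1.086²)] = 280 in³.
Direct shear f_v = P/L_w = 24.5 / 17.5 = 1.4 kip/in (vertical).
Torsion M = P·e = 24.5 × 11.5 = 281.75 kip·in.
Critical point at (x, y) = (3.086, 4.75) from centroid. f_tx = M·y/J = 4.78 kip/in; f_ty = M·x/J = 3.105 kip/in.
Resultant f_max = √[f_tx² + (f_v + f_ty)²] = √[4.78² + (1.4 + 3.105)²] = 6.568 kip/in.
Capacity per unit length: r_n/Ω = (1/2.0) × 0.6 × 70 × (0.707 × 0.375) = 5.568 kip/in.
6.568 > 5.568 → NOT adequate.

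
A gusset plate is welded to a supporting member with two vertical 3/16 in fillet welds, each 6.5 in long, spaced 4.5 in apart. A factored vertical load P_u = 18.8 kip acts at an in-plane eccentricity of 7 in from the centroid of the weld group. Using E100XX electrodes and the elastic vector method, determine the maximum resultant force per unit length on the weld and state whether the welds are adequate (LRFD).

f_max ≈ 5.61 kip/in; adequate

E100XX → F_EXX = 100 ksi.
Total weld length L_w = 13 in. Treat welds as unit-width lines.
Polar moment about centroid: J = 2[d³/12 + d(b/2)²] = 2[6.5³/12 + 6.5×2.25²] = 111.6 in³.
Direct shear f_v = P/L_w = 18.8 / 13 = 1.446 kip/in (vertical).
Torsion M = P·e = 18.8 × 7 = 131.6 kip·in.
Critical point at (x, y) = (2.25, 3.25) from centroid. f_tx = M·y/J = 3.833 kip/in; f_ty = M·x/J = 2.654 kip/in.
Resultant f_max = √[f_tx² + (f_v + f_ty)²] = √[3.833² + (1.446 + 2.654)²] = 5.612 kip/in.
Capacity per unit length: φr_n = 0.75 × 0.6 × 100 × (0.707 × 0.1875) = 5.965 kip/in.
5.612 ≤ 5.965 → adequate.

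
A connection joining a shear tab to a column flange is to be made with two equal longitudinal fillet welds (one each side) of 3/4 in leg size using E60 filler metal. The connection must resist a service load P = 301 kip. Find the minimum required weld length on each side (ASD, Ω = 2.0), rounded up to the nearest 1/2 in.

L = 16 in on each side

E60XX → F_EXX = 60 ksi.
Throat t_e = 0.707 × 0.75 = 0.5302 in.
r_n/Ω = (0.6 × 60 × 0.5302) / 2.0 = 9.544 kip/in.
L_req = P / (r_n/Ω) = 301 / 9.544 = 31.54 in total.
Per side: 31.54 / 2 = 15.77 in.
Round up → use L = 16 in on each side.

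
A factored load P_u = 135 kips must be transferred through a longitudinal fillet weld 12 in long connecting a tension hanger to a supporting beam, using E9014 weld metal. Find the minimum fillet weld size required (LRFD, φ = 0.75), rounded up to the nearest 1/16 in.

E90XX → F_EXX = 90 ksi.
Total weld length L = 12 in.
Required throat t_e = P_u / (φ × 0.6 F_EXX × L) = 135 / (0.75 × 0.6 × 90 × 12) = 0.2778 in.
Required leg w = t_e / 0.707 = 0.3929 in → use 7/16 in.

w = 7/16 in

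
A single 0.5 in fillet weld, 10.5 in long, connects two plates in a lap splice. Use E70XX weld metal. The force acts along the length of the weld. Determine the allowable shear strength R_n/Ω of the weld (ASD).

R_n/Ω ≈ 77.9 kips

E70XX → F_EXX = 70 ksi.
Effective throat t_e = 0.707 × 0.5 = 0.3535 in.
Total length L = 10.5 in; A_we = 0.3535 × 10.5 = 3.712 in².
F_nw = 0.6 F_EXX = 0.6 × 70 = 42 ksi.
R_n = 42 × 3.712 = 155.9 kips; R_n/Ω = 155.9/2.0 = 77.95 kips.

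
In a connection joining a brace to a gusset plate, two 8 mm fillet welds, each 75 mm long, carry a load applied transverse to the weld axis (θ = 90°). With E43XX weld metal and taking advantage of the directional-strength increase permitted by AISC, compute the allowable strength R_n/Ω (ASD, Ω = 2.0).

E43XX → F_EXX = 430 MPa.
t_e = 0.707 × 8 = 5.656 mm; A_we = 5.656 × 150 = 848.4 mm².
Directional factor: 1.0 + 0.5 sin^1.5(90°) = 1.5.
F_nw = 0.6 × 430 × 1.5 = 387 MPa.
R_n/Ω = (387 × 848.4) / 2.0 × 10⁻³ = 164.2 kN.

R_n/Ω ≈ 164 kN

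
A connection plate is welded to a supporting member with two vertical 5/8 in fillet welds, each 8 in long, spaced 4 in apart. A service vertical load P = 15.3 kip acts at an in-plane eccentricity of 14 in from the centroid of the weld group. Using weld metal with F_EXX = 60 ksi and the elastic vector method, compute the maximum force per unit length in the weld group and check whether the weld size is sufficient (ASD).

f_max ≈ 6.9 kip/in; adequate

Total weld length L_w = 16 in. Treat welds as unit-width lines.
Polar moment about centroid: J = 2[d³/12 + d(b/2)²] = 2[8³/12 + 8×2²] = 149.3 in³.
Direct shear f_v = P/L_w = 15.3 / 16 = 0.9563 kip/in (vertical).
Torsion M = P·e = 15.3 × 14 = 214.2 kip·in.
Critical point at (x, y) = (2, 4) from centroid. f_tx = M·y/J = 5.738 kip/in; f_ty = M·x/J = 2.869 kip/in.
Resultant f_max = √[f_tx² + (f_v + f_ty)²] = √[5.738² + (0.9563 + 2.869)²] = 6.896 kip/in.
Capacity per unit length: r_n/Ω = (1/2.0) × 0.6 × 60 × (0.707 × 0.625) = 7.954 kip/in.
6.896 ≤ 7.954 → adequate.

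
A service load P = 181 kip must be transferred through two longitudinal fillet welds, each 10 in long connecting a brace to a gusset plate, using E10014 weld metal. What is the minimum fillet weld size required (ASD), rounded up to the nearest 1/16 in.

E100XX → F_EXX = 100 ksi.
Total weld length L = 20 in.
Required throat t_e = P × Ω / (0.6 F_EXX × L) = 181 × 2.0 / (0.6 × 100 × 20) = 0.3017 in.
Required leg w = t_e / 0.707 = 0.4267 in → use 7/16 in.

w = 7/16 in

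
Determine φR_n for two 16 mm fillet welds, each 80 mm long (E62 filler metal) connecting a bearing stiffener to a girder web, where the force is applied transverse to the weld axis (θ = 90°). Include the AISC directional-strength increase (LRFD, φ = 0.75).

E62XX → F_EXX = 620 MPa.
t_e = 0.707 × 16 = 11.31 mm; A_we = 11.31 × 160 = 1810 mm².
Directional factor: 1.0 + 0.5 sin^1.5(90°) = 1.5.
F_nw = 0.6 × 620 × 1.5 = 558 MPa.
φR_n = 0.75 × 558 × 1810 × 10⁻³ = 757.5 kN.

φR_n ≈ 757 kN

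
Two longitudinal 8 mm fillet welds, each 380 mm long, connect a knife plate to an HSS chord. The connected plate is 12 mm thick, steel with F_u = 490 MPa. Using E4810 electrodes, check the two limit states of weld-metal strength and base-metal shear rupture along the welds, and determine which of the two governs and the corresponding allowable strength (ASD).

E48XX → F_EXX = 480 MPa.
t_e = 0.707 × 8 = 5.656 mm; L = 760 mm.
Weld metal: R_n/Ω = (1/2.0) × 0.6 × 480 × 5.656 × 760 × 10⁻³ = 619 kN.
Base metal (shear rupture): R_n/Ω = (1/2.0) × 0.6 × 490 × 12 × 760 × 10⁻³ = 1341 kN.
Governing: weld metal.

R_n/Ω ≈ 619 kN (weld metal governs)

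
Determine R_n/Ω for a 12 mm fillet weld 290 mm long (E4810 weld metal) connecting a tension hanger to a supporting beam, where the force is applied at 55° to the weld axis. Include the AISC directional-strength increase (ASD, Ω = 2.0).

R_n/Ω ≈ 486 kN

E48XX → F_EXX = 480 MPa.
t_e = 0.707 × 12 = 8.484 mm; A_we = 8.484 × 290 = 2460 mm².
Directional factor: 1.0 + 0.5 sin^1.5(55°) = 1.371.
F_nw = 0.6 × 480 × 1.371 = 394.8 MPa.
R_n/Ω = (394.8 × 2460) / 2.0 × 10⁻³ = 485.6 kN.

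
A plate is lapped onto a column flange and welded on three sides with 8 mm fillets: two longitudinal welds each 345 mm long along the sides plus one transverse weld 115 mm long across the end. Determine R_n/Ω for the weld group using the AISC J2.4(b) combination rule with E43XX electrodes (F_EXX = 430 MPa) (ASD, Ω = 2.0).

t_e = 0.707 × 8 = 5.656 mm.
R_nwl = 0.6 × 430 × 5.656 × 690 × 10⁻³ = 1007 kN (longitudinal, 2 welds).
R_nwt = 0.6 × 430 × 5.656 × 115 × 10⁻³ = 167.8 kN (transverse, base value).
(i) R_nwl + R_nwt = 1175 kN; (ii) 0.85 R_nwl + 1.5 R_nwt = 1108 kN.
R_n = max = 1175 kN [governs: (i)]; R_n/Ω = 587.3 kN.

R_n/Ω ≈ 587 kN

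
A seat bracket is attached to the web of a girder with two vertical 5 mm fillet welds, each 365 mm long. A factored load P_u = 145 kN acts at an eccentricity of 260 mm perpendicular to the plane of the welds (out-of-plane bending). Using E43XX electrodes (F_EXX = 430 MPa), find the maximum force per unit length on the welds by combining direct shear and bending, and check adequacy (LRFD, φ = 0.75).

L_w = 2 × 365 = 730 mm; section modulus (unit throat) S = 2 × L²/6 = 44410 mm².
Direct shear f_v = P/L_w = 145×10³/730 = 198.6 N/mm.
Moment M = P × e = 145×10³ × 260 = 37700000 N·mm; bending f_b = M/S = 848.9 N/mm.
f_max = √(f_v² + f_b²) = √(198.6² + 848.9²) = 871.9 N/mm.
φr_n = 0.75 × 0.6 × 430 × (0.707 × 5) = 684 N/mm → NOT adequate.

f_max ≈ 872 N/mm; NOT adequate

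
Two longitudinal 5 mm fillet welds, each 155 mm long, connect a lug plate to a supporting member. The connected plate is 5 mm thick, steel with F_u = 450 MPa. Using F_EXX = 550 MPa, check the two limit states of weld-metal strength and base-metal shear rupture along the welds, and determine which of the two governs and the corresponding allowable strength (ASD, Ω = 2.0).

R_n/Ω ≈ 181 kN (weld metal governs)

t_e = 0.707 × 5 = 3.535 mm; L = 310 mm.
Weld metal: R_n/Ω = (1/2.0) × 0.6 × 550 × 3.535 × 310 × 10⁻³ = 180.8 kN.
Base metal (shear rupture): R_n/Ω = (1/2.0) × 0.6 × 450 × 5 × 310 × 10⁻³ = 209.2 kN.
Governing: weld metal.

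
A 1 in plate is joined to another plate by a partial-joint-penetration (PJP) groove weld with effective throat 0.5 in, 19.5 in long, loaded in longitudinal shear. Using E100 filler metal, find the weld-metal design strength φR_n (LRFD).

φR_n ≈ 439 kip

E100XX → F_EXX = 100 ksi.
Effective throat (given) t_e = 0.5 in.
A_we = 0.5 × 19.5 = 9.75 in².
F_nw = 0.6 F_EXX = 60 ksi.
φR_n = 0.75 × 60 × 9.75 = 438.8 kip.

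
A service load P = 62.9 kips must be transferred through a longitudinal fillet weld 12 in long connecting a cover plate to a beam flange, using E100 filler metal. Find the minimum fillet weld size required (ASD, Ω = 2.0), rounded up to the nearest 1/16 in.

E100XX → F_EXX = 100 ksi.
Total weld length L = 12 in.
Required throat t_e = P × Ω / (0.6 F_EXX × L) = 62.9 × 2.0 / (0.6 × 100 × 12) = 0.1747 in.
Required leg w = t_e / 0.707 = 0.2471 in → use 1/4 in.

w = 1/4 in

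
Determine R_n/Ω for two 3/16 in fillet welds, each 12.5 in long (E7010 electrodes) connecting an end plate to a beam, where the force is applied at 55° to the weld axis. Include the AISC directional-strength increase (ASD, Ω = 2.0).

E70XX → F_EXX = 70 ksi.
t_e = 0.707 × 0.1875 = 0.1326 in; A_we = 0.1326 × 25 = 3.314 in².
Directional factor: 1.0 + 0.5 sin^1.5(55°) = 1.371.
F_nw = 0.6 × 70 × 1.371 = 57.57 ksi.
R_n/Ω = (57.57 × 3.314) / 2.0 = 95.39 kip.

R_n/Ω ≈ 95.4 kip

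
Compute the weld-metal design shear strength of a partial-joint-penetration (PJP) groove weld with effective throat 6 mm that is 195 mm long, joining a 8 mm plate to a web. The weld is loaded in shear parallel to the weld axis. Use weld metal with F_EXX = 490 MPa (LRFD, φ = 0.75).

Effective throat (given) t_e = 6 mm.
A_we = 6 × 195 = 1170 mm².
F_nw = 0.6 F_EXX = 294 MPa.
φR_n = 0.75 × 294 × 1170 × 10⁻³ = 258 kN.

φR_n ≈ 258 kN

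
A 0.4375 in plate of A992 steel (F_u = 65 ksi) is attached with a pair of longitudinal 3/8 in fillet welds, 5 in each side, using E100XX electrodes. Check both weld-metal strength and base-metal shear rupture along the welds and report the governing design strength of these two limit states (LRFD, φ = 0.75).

E100XX → F_EXX = 100 ksi.
t_e = 0.707 × 0.375 = 0.2651 in; L = 10 in.
Weld metal: φR_n = 0.75 × 0.6 × 100 × 0.2651 × 10 = 119.3 kip.
Base metal (shear rupture): φR_n = 0.75 × 0.6 × 65 × 0.4375 × 10 = 128 kip.
Governing: weld metal.

φR_n ≈ 119 kip (weld metal governs)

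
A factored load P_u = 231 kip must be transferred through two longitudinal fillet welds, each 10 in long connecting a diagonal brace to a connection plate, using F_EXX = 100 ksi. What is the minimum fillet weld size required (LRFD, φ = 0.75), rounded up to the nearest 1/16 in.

w = 3/8 in

Total weld length L = 20 in.
Required throat t_e = P_u / (φ × 0.6 F_EXX × L) = 231 / (0.75 × 0.6 × 100 × 20) = 0.2567 in.
Required leg w = t_e / 0.707 = 0.363 in → use 3/8 in.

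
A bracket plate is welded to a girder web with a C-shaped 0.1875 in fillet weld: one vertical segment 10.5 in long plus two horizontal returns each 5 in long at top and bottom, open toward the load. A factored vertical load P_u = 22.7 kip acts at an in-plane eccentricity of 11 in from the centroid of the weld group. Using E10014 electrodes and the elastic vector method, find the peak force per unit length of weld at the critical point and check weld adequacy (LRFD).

E100XX → F_EXX = 100 ksi.
Total weld length L_w = 20.5 in. Treat welds as unit-width lines.
Centroid: x̄ = 2×5×2.5 / 20.5 = 1.22 in from the vertical weld.
Polar moment about centroid: J = I_x + I_y = [10.5³/12 + 2×5×5.25²] + [10.5×1.22² + 2(5³/12 + 5×1.28²)] = 424.9 in³.
Direct shear f_v = P/L_w = 22.7 / 20.5 = 1.107 kip/in (vertical).
Torsion M = P·e = 22.7 × 11 = 249.7 kip·in.
Critical point at (x, y) = (3.78, 5.25) from centroid. f_tx = M·y/J = 3.085 kip/in; f_ty = M·x/J = 2.221 kip/in.
Resultant f_max = √[f_tx² + (f_v + f_ty)²] = √[3.085² + (1.107 + 2.221)²] = 4.538 kip/in.
Capacity per unit length: φr_n = 0.75 × 0.6 × 100 × (0.707 × 0.1875) = 5.965 kip/in.
4.538 ≤ 5.965 → adequate.

f_max ≈ 4.54 kip/in; adequate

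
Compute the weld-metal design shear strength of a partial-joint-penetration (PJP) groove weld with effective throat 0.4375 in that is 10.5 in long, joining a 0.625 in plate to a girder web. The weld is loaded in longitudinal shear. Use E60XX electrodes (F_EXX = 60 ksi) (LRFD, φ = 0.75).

Effective throat (given) t_e = 0.4375 in.
A_we = 0.4375 × 10.5 = 4.594 in².
F_nw = 0.6 F_EXX = 36 ksi.
φR_n = 0.75 × 36 × 4.594 = 124 kips.

φR_n ≈ 124 kips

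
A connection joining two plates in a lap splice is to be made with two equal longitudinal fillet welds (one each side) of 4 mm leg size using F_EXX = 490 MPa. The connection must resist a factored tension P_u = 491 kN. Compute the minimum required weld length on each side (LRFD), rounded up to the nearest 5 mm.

Throat t_e = 0.707 × 4 = 2.828 mm.
φr_n = 0.75 × 0.6 × 490 × 2.828 × 10⁻³ = 0.6236 kN/mm.
L_req = P_u / φr_n = 491 / 0.6236 = 787.4 mm total.
Per side: 787.4 / 2 = 393.7 mm.
Round up → use L = 395 mm on each side.

L = 395 mm on each side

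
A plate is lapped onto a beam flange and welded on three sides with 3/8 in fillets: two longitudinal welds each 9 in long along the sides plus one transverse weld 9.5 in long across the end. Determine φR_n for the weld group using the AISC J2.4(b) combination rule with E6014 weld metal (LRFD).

φR_n ≈ 212 kips

E60XX → F_EXX = 60 ksi.
t_e = 0.707 × 0.375 = 0.2651 in.
R_nwl = 0.6 × 60 × 0.2651 × 18 = 171.8 kips (longitudinal, 2 welds).
R_nwt = 0.6 × 60 × 0.2651 × 9.5 = 90.67 kips (transverse, base value).
(i) R_nwl + R_nwt = 262.5 kips; (ii) 0.85 R_nwl + 1.5 R_nwt = 282 kips.
R_n = max = 282 kips [governs: (ii)]; φR_n = 211.5 kips.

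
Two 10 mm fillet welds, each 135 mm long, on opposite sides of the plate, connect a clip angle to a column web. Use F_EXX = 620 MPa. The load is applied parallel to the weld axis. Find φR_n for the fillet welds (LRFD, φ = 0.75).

φR_n ≈ 533 kN

Effective throat t_e = 0.707 × 10 = 7.07 mm.
Total length L = 270 mm; A_we = 7.07 × 270 = 1909 mm².
F_nw = 0.6 F_EXX = 0.6 × 620 = 372 MPa.
φR_n = 0.75 × 372 × 1909 × 10⁻³ = 532.6 kN.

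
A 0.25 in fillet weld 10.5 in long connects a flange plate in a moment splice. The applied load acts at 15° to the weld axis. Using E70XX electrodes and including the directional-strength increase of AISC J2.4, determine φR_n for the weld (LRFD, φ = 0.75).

E70XX → F_EXX = 70 ksi.
t_e = 0.707 × 0.25 = 0.1767 in; A_we = 0.1767 × 10.5 = 1.856 in².
Directional factor: 1.0 + 0.5 sin^1.5(15°) = 1.066.
F_nw = 0.6 × 70 × 1.066 = 44.77 ksi.
φR_n = 0.75 × 44.77 × 1.856 = 62.31 kip.

φR_n ≈ 62.3 kip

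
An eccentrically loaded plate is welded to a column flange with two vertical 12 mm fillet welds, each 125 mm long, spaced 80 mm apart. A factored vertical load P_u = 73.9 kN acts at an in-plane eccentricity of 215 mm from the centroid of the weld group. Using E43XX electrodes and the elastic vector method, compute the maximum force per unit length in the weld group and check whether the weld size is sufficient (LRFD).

E43XX → F_EXX = 430 MPa.
Total weld length L_w = 250 mm. Treat welds as unit-width lines.
Polar moment about centroid: J = 2[d³/12 + d(b/2)²] = 2[125³/12 + 125×40²] = 725500 mm³.
Direct shear f_v = P/L_w = 73.9×10³ / 250 = 295.6 N/mm (vertical).
Torsion M = P·e = 73.9×10³ × 215 = 15888000 N·mm.
Critical point at (x, y) = (40, 62.5) from centroid. f_tx = M·y/J = 1369 N/mm; f_ty = M·x/J = 876 N/mm.
Resultant f_max = √[f_tx² + (f_v + f_ty)²] = √[1369² + (295.6 + 876)²] = 1802 N/mm.
Capacity per unit length: φr_n = 0.75 × 0.6 × 430 × (0.707 × 12) = 1642 N/mm.
1802 > 1642 → NOT adequate.

f_max ≈ 1800 N/mm; NOT adequate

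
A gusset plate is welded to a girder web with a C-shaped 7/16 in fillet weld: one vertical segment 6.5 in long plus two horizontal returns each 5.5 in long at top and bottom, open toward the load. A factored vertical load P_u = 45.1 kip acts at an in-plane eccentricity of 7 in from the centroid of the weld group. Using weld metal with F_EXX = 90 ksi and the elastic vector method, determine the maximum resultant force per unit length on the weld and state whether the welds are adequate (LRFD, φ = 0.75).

Total weld length L_w = 17.5 in. Treat welds as unit-width lines.
Centroid: x̄ = 2×5.5×2.75 / 17.5 = 1.729 in from the vertical weld.
Polar moment about centroid: J = I_x + I_y = [6.5³/12 + 2×5.5×3.25²] + [6.5×1.729² + 2(5.5³/12 + 5.5×1.021²)] = 197.7 in³.
Direct shear f_v = P/L_w = 45.1 / 17.5 = 2.577 kip/in (vertical).
Torsion M = P·e = 45.1 × 7 = 315.7 kip·in.
Critical point at (x, y) = (3.771, 3.25) from centroid. f_tx = M·y/J = 5.19 kip/in; f_ty = M·x/J = 6.022 kip/in.
Resultant f_max = √[f_tx² + (f_v + f_ty)²] = √[5.19² + (2.577 + 6.022)²] = 10.04 kip/in.
Capacity per unit length: φr_n = 0.75 × 0.6 × 90 × (0.707 × 0.4375) = 12.53 kip/in.
10.04 ≤ 12.53 → adequate.

f_max ≈ 10 kip/in; adequate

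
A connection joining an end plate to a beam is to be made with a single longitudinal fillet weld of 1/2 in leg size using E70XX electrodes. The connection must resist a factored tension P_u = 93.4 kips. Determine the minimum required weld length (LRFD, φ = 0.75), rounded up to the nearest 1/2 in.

E70XX → F_EXX = 70 ksi.
Throat t_e = 0.707 × 0.5 = 0.3535 in.
φr_n = 0.75 × 0.6 × 70 × 0.3535 = 11.14 kips/in.
L_req = P_u / φr_n = 93.4 / 11.14 = 8.388 in total.
Round up → use L = 8.5 in.

L = 8.5 in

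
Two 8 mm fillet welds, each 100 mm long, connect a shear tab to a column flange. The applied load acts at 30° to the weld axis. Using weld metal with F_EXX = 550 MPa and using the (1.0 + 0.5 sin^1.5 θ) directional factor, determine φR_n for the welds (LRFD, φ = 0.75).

t_e = 0.707 × 8 = 5.656 mm; A_we = 5.656 × 200 = 1131 mm².
Directional factor: 1.0 + 0.5 sin^1.5(30°) = 1.177.
F_nw = 0.6 × 550 × 1.177 = 388.3 MPa.
φR_n = 0.75 × 388.3 × 1131 × 10⁻³ = 329.5 kN.

φR_n ≈ 329 kN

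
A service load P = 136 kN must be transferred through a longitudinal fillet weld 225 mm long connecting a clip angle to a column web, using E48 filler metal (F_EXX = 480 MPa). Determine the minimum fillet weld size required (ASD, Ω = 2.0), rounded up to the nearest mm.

Total weld length L = 225 mm.
Required throat t_e = P × Ω / (0.6 F_EXX × L) = 136 × 2.0 / (0.6 × 480 × 225 × 10⁻³) = 4.198 mm.
Required leg w = t_e / 0.707 = 5.937 mm → use 6 mm.

w = 6 mm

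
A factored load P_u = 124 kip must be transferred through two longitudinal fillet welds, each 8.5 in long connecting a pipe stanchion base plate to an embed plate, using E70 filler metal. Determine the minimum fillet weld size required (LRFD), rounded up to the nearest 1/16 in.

w = 3/8 in

E70XX → F_EXX = 70 ksi.
Total weld length L = 17 in.
Required throat t_e = P_u / (φ × 0.6 F_EXX × L) = 124 / (0.75 × 0.6 × 70 × 17) = 0.2316 in.
Required leg w = t_e / 0.707 = 0.3275 in → use 3/8 in.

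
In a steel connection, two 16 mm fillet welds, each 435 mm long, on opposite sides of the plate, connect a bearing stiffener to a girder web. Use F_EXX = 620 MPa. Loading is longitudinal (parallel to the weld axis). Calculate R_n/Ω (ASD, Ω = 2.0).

R_n/Ω ≈ 1830 kN

Effective throat t_e = 0.707 × 16 = 11.31 mm.
Total length L = 870 mm; A_we = 11.31 × 870 = 9841 mm².
F_nw = 0.6 F_EXX = 0.6 × 620 = 372 MPa.
R_n = 372 × 9841 × 10⁻³ = 3661 kN; R_n/Ω = 3661/2.0 = 1831 kN.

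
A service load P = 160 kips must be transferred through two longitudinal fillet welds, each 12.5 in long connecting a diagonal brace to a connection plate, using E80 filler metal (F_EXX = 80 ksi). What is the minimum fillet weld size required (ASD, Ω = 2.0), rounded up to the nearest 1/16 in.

Total weld length L = 25 in.
Required throat t_e = P × Ω / (0.6 F_EXX × L) = 160 × 2.0 / (0.6 × 80 × 25) = 0.2667 in.
Required leg w = t_e / 0.707 = 0.3772 in → use 7/16 in.

w = 7/16 in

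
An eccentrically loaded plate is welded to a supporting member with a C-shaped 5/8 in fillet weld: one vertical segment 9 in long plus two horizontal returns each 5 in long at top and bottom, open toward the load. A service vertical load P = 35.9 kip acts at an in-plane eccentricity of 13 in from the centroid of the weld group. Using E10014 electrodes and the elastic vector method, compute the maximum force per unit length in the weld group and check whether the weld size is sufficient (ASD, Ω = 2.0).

E100XX → F_EXX = 100 ksi.
Total weld length L_w = 19 in. Treat welds as unit-width lines.
Centroid: x̄ = 2×5×2.5 / 19 = 1.316 in from the vertical weld.
Polar moment about centroid: J = I_x + I_y = [9³/12 + 2×5×4.5²] + [9×1.316² + 2(5³/12 + 5×1.184²)] = 313.7 in³.
Direct shear f_v = P/L_w = 35.9 / 19 = 1.889 kip/in (vertical).
Torsion M = P·e = 35.9 × 13 = 466.7 kip·in.
Critical point at (x, y) = (3.684, 4.5) from centroid. f_tx = M·y/J = 6.695 kip/in; f_ty = M·x/J = 5.481 kip/in.
Resultant f_max = √[f_tx² + (f_v + f_ty)²] = √[6.695² + (1.889 + 5.481)²] = 9.957 kip/in.
Capacity per unit length: r_n/Ω = (1/2.0) × 0.6 × 100 × (0.707 × 0.625) = 13.26 kip/in.
9.957 ≤ 13.26 → adequate.

f_max ≈ 9.96 kip/in; adequate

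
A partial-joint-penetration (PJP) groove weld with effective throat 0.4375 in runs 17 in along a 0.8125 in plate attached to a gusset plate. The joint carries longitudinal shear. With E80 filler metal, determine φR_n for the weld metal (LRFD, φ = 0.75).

φR_n ≈ 268 kips

E80XX → F_EXX = 80 ksi.
Effective throat (given) t_e = 0.4375 in.
A_we = 0.4375 × 17 = 7.438 in².
F_nw = 0.6 F_EXX = 48 ksi.
φR_n = 0.75 × 48 × 7.438 = 267.8 kips.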